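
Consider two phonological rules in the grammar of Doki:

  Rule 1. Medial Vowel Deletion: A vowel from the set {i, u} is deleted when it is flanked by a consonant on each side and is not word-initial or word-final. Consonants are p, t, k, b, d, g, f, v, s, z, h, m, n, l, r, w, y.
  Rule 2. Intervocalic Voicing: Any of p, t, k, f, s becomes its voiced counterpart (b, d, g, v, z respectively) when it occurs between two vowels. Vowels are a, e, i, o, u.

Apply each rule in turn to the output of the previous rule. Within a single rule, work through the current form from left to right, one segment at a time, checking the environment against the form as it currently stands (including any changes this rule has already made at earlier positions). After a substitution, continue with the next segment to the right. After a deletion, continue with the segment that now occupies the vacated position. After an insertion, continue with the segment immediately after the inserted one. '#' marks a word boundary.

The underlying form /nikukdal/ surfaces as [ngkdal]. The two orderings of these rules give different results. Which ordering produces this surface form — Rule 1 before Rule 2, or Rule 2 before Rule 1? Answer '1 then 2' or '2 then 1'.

Order 1 then 2:
  1 Medial Vowel Deletion: [nikukdal] → [nkkdal]
  2 Intervocalic Voicing: no change — [nkkdal]
  result: [nkkdal]
Order 2 then 1:
  2 Intervocalic Voicing: [nikukdal] → [nigukdal]
  1 Medial Vowel Deletion: [nigukdal] → [ngkdal]
  result: [ngkdal]

2 then 1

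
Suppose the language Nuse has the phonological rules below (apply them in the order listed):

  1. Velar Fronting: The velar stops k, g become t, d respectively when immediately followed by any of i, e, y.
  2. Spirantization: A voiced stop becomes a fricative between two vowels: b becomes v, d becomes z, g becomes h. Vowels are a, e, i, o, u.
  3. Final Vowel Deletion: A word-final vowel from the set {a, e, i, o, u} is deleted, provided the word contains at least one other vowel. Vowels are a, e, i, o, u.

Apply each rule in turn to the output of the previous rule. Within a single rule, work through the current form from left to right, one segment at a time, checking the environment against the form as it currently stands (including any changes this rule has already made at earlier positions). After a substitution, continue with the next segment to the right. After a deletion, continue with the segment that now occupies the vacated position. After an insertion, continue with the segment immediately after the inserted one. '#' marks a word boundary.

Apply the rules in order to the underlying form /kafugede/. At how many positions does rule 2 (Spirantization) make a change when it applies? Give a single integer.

1 Velar Fronting: [kafugede] → [kafudede]
2 Spirantization: [kafudede] → [kafuzeze]
3 Final Vowel Deletion: [kafuzeze] → [kafuzez]
Rule 2 changed 2 position(s).

2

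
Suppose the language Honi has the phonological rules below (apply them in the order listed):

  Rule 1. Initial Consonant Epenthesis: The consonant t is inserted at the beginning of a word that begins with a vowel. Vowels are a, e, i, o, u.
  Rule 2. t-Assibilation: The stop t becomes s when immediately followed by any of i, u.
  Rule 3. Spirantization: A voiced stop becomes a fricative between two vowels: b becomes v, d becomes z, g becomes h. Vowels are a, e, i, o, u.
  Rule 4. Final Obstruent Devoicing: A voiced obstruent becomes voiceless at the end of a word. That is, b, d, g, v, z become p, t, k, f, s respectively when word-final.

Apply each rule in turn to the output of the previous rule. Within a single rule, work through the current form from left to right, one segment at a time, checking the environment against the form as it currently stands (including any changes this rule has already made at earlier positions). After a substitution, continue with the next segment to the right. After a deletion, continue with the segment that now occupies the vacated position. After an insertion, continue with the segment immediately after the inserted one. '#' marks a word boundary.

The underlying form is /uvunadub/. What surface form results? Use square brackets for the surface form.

[suvunazup]

Rule 1 Initial Consonant Epenthesis: [uvunadub] → [tuvunadub]
Rule 2 t-Assibilation: [tuvunadub] → [suvunadub]
Rule 3 Spirantization: [suvunadub] → [suvunazub]
Rule 4 Final Obstruent Devoicing: [suvunazub] → [suvunazup]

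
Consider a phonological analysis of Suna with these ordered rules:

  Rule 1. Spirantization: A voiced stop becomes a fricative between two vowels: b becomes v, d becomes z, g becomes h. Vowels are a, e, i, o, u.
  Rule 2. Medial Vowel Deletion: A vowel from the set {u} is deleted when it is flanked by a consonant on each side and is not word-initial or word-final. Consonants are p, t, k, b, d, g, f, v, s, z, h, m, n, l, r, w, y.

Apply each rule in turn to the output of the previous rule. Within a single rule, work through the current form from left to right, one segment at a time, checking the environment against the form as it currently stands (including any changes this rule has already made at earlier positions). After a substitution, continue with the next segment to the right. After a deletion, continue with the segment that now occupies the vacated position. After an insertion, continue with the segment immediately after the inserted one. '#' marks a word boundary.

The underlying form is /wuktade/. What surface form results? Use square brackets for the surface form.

Rule 1 Spirantization: [wuktade] → [wuktaze]
Rule 2 Medial Vowel Deletion: [wuktaze] → [wktaze]

[wktaze]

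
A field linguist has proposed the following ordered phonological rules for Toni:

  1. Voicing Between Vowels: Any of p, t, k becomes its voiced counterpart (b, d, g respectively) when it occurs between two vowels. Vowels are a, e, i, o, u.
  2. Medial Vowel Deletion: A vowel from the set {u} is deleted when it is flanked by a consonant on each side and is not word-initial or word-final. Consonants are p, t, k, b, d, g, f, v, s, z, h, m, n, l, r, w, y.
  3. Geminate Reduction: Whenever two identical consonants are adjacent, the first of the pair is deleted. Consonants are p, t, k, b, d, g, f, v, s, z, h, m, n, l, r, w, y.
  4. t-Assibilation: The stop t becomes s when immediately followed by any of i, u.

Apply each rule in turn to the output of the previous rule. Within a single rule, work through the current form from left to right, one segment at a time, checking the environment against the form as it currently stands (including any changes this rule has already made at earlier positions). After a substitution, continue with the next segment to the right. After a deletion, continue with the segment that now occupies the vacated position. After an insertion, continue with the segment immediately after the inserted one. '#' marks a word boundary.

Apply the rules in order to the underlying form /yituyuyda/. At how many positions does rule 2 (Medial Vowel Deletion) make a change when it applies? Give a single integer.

1 Voicing Between Vowels: [yituyuyda] → [yiduyuyda]
2 Medial Vowel Deletion: [yiduyuyda] → [yidyyda]
3 Geminate Reduction: [yidyyda] → [yidyda]
4 t-Assibilation: no change — [yidyda]
Rule 2 changed 2 position(s).

2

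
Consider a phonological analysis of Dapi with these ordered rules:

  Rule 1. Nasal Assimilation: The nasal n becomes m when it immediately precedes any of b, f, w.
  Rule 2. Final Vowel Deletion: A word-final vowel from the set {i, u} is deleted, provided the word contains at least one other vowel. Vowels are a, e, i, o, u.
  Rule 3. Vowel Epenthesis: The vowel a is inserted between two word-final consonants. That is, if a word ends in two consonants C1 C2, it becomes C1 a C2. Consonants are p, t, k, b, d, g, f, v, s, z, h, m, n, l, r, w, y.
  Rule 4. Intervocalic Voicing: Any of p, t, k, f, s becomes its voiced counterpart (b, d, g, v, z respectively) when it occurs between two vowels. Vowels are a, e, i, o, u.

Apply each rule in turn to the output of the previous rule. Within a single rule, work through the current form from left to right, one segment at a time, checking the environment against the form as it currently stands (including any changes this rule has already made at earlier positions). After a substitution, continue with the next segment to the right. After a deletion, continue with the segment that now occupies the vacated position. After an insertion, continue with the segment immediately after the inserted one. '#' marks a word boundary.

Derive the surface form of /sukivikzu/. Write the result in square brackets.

[sugivigaz]

Rule 1 Nasal Assimilation: no change — [sukivikzu]
Rule 2 Final Vowel Deletion: [sukivikzu] → [sukivikz]
Rule 3 Vowel Epenthesis: [sukivikz] → [sukivikaz]
Rule 4 Intervocalic Voicing: [sukivikaz] → [sugivigaz]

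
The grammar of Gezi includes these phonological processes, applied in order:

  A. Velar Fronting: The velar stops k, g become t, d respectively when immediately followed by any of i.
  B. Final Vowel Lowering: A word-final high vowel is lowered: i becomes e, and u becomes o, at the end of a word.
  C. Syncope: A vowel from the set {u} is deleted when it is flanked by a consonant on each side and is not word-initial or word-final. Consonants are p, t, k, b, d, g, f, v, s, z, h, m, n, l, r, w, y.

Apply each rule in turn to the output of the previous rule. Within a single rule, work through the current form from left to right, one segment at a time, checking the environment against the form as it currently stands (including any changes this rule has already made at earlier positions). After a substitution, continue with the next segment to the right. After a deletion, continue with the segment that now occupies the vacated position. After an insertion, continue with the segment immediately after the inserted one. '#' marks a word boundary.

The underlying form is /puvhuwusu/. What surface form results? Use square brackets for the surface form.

[pvhwso]

A Velar Fronting: no change — [puvhuwusu]
B Final Vowel Lowering: [puvhuwusu] → [puvhuwuso]
C Syncope: [puvhuwuso] → [pvhwso]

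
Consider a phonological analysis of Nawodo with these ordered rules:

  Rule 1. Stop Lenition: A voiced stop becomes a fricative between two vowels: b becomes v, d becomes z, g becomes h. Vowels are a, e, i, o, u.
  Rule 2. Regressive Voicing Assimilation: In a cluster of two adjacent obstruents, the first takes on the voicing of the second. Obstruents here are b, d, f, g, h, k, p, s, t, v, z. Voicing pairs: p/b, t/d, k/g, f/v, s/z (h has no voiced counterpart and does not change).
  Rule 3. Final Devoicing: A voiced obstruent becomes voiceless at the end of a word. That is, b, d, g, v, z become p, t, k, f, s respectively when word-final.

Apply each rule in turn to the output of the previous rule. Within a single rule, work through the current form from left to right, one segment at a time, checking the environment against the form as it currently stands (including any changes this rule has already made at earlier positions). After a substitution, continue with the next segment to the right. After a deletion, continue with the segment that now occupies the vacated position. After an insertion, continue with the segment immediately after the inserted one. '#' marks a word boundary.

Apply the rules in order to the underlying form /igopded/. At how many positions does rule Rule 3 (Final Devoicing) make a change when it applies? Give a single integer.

Rule 1 Stop Lenition: [igopded] → [ihopded]
Rule 2 Regressive Voicing Assimilation: [ihopded] → [ihobded]
Rule 3 Final Devoicing: [ihobded] → [ihobdet]
Rule Rule 3 changed 1 position(s).

1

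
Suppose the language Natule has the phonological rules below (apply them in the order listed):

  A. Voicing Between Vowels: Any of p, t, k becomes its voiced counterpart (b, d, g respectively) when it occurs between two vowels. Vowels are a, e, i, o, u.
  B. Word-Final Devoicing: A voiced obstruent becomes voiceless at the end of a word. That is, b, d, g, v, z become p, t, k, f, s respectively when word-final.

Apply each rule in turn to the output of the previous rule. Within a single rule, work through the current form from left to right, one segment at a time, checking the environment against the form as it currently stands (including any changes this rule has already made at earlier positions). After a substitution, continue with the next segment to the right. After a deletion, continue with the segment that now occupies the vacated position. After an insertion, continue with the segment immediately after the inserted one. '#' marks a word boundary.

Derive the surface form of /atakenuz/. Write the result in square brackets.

A Voicing Between Vowels: [atakenuz] → [adagenuz]
B Word-Final Devoicing: [adagenuz] → [adagenus]

[adagenus]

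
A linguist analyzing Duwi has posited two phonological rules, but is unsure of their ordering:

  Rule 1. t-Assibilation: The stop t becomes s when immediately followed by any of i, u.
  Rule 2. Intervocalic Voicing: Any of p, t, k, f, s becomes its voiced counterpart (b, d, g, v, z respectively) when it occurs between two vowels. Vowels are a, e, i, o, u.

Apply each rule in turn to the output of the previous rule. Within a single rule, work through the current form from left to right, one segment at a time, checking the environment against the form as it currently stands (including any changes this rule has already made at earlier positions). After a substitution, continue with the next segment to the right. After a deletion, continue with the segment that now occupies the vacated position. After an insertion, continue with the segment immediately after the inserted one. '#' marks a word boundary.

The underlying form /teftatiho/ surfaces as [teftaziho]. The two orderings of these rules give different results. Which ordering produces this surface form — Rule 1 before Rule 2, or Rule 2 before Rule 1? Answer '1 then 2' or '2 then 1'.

Order 1 then 2:
  1 t-Assibilation: [teftatiho] → [teftasiho]
  2 Intervocalic Voicing: [teftasiho] → [teftaziho]
  result: [teftaziho]
Order 2 then 1:
  2 Intervocalic Voicing: [teftatiho] → [teftadiho]
  1 t-Assibilation: no change — [teftadiho]
  result: [teftadiho]

1 then 2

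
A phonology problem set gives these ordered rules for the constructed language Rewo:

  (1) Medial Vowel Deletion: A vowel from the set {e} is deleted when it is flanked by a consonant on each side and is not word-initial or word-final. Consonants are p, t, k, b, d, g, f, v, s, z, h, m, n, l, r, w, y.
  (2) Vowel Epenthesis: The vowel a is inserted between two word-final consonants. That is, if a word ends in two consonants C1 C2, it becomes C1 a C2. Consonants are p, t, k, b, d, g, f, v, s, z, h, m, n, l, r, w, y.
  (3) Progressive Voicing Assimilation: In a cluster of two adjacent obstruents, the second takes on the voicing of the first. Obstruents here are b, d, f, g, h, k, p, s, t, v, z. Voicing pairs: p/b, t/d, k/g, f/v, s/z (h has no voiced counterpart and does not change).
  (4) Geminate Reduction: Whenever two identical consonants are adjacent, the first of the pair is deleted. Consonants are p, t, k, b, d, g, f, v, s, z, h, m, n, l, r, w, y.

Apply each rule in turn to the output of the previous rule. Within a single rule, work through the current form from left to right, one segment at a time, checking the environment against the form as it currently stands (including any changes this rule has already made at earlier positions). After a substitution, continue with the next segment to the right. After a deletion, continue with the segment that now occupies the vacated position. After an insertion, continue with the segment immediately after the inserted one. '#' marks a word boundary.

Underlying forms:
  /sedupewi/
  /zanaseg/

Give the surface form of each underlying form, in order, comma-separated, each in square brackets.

/sedupewi/:
  (1) Medial Vowel Deletion: [sedupewi] → [sdupwi]
  (2) Vowel Epenthesis: no change — [sdupwi]
  (3) Progressive Voicing Assimilation: [sdupwi] → [stupwi]
  (4) Geminate Reduction: no change — [stupwi]
/zanaseg/:
  (1) Medial Vowel Deletion: [zanaseg] → [zanasg]
  (2) Vowel Epenthesis: [zanasg] → [zanasag]
  (3) Progressive Voicing Assimilation: no change — [zanasag]
  (4) Geminate Reduction: no change — [zanasag]

[stupwi], [zanasag]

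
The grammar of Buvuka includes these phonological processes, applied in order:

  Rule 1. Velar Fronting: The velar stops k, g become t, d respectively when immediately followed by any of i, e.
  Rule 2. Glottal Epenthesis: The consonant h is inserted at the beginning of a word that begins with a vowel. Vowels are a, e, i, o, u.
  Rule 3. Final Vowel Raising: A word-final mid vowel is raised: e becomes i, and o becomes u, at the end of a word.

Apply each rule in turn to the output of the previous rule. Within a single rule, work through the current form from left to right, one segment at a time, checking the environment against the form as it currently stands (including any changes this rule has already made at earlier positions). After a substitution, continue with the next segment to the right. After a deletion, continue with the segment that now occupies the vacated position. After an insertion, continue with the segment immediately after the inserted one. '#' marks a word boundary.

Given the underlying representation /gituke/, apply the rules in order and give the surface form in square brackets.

Rule 1 Velar Fronting: [gituke] → [ditute]
Rule 2 Glottal Epenthesis: no change — [ditute]
Rule 3 Final Vowel Raising: [ditute] → [dituti]

[dituti]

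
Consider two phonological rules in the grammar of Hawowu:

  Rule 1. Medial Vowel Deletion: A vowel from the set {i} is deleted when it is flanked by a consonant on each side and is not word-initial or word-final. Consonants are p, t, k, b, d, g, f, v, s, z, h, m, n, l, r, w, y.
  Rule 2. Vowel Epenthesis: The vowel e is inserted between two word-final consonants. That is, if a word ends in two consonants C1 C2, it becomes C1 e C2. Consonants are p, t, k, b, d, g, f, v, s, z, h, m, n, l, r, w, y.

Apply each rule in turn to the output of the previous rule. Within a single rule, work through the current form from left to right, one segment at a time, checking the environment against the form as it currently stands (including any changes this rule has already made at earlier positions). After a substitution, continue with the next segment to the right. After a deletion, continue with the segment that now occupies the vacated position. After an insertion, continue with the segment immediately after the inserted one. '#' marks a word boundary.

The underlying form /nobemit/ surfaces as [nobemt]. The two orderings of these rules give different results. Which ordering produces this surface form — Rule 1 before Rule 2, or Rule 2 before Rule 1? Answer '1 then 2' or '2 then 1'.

Order 1 then 2:
  1 Medial Vowel Deletion: [nobemit] → [nobemt]
  2 Vowel Epenthesis: [nobemt] → [nobemet]
  result: [nobemet]
Order 2 then 1:
  2 Vowel Epenthesis: no change — [nobemit]
  1 Medial Vowel Deletion: [nobemit] → [nobemt]
  result: [nobemt]

2 then 1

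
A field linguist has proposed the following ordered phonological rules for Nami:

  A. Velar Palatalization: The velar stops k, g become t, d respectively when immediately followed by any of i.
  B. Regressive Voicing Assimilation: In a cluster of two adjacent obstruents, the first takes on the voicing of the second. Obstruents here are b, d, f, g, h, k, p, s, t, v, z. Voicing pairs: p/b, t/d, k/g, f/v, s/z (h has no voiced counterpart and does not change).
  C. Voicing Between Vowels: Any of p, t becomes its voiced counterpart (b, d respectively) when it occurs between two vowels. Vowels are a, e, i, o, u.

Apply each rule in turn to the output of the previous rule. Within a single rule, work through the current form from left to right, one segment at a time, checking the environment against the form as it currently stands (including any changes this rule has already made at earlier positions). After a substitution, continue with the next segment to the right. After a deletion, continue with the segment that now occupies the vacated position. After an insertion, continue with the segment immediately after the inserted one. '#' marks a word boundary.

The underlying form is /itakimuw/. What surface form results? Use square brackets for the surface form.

[idadimuw]

A Velar Palatalization: [itakimuw] → [itatimuw]
B Regressive Voicing Assimilation: no change — [itatimuw]
C Voicing Between Vowels: [itatimuw] → [idadimuw]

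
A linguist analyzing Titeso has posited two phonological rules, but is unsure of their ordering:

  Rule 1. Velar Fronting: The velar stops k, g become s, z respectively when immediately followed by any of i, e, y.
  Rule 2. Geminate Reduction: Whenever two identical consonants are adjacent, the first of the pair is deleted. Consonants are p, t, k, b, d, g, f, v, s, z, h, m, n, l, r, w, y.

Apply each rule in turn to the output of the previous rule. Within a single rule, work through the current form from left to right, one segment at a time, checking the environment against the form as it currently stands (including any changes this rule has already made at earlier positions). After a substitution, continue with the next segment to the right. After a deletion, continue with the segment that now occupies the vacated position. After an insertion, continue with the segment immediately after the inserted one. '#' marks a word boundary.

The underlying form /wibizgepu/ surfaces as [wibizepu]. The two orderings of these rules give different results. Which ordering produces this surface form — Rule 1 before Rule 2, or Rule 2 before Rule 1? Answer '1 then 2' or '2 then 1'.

Order 1 then 2:
  1 Velar Fronting: [wibizgepu] → [wibizzepu]
  2 Geminate Reduction: [wibizzepu] → [wibizepu]
  result: [wibizepu]
Order 2 then 1:
  2 Geminate Reduction: no change — [wibizgepu]
  1 Velar Fronting: [wibizgepu] → [wibizzepu]
  result: [wibizzepu]

1 then 2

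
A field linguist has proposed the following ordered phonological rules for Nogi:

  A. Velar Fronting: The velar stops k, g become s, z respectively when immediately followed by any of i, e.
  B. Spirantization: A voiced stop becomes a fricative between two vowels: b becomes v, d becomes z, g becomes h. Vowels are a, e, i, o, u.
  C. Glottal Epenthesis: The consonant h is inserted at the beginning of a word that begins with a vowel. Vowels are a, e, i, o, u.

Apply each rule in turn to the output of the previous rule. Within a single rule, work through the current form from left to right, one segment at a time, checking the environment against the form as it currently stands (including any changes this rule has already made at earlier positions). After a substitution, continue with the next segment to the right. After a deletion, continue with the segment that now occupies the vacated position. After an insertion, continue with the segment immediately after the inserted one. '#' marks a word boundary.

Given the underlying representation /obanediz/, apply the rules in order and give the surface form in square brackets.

[hovaneziz]

A Velar Fronting: no change — [obanediz]
B Spirantization: [obanediz] → [ovaneziz]
C Glottal Epenthesis: [ovaneziz] → [hovaneziz]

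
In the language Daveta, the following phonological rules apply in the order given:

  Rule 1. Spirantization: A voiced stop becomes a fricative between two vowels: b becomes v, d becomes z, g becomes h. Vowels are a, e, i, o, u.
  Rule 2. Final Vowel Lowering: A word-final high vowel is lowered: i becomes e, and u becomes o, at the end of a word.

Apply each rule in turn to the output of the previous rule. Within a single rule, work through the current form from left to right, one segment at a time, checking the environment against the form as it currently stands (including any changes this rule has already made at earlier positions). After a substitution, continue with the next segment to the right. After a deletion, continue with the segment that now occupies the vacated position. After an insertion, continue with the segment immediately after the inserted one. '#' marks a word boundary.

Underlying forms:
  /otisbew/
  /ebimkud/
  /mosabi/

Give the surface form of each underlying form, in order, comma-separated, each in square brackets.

/otisbew/:
  Rule 1 Spirantization: no change — [otisbew]
  Rule 2 Final Vowel Lowering: no change — [otisbew]
/ebimkud/:
  Rule 1 Spirantization: [ebimkud] → [evimkud]
  Rule 2 Final Vowel Lowering: no change — [evimkud]
/mosabi/:
  Rule 1 Spirantization: [mosabi] → [mosavi]
  Rule 2 Final Vowel Lowering: [mosavi] → [mosave]

[otisbew], [evimkud], [mosave]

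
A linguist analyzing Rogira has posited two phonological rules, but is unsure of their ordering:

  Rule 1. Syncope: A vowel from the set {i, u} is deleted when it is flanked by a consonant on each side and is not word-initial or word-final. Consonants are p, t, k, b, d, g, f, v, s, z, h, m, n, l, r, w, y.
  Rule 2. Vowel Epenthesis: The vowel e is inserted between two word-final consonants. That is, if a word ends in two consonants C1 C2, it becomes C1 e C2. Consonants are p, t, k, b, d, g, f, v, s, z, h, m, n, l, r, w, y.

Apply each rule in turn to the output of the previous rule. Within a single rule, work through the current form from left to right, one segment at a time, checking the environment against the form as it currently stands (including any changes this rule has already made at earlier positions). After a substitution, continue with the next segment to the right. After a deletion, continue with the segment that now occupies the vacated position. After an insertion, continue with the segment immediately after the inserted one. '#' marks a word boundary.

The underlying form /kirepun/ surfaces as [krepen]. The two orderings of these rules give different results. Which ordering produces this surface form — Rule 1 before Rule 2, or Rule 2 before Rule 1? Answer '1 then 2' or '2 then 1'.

Order 1 then 2:
  1 Syncope: [kirepun] → [krepn]
  2 Vowel Epenthesis: [krepn] → [krepen]
  result: [krepen]
Order 2 then 1:
  2 Vowel Epenthesis: no change — [kirepun]
  1 Syncope: [kirepun] → [krepn]
  result: [krepn]

1 then 2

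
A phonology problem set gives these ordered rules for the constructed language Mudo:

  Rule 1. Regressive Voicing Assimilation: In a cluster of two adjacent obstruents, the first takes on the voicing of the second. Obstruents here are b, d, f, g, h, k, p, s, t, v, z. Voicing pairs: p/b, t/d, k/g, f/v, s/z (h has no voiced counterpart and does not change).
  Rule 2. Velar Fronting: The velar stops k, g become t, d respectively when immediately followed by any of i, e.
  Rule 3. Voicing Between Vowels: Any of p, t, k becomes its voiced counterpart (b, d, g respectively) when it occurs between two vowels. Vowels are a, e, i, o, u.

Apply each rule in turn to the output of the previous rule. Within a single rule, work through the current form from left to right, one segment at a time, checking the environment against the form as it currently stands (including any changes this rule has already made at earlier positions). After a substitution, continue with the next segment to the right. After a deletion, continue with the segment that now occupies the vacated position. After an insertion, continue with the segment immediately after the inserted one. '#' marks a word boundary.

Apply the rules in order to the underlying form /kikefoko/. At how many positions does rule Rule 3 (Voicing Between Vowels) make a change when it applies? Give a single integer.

Rule 1 Regressive Voicing Assimilation: no change — [kikefoko]
Rule 2 Velar Fronting: [kikefoko] → [titefoko]
Rule 3 Voicing Between Vowels: [titefoko] → [tidefogo]
Rule Rule 3 changed 2 position(s).

2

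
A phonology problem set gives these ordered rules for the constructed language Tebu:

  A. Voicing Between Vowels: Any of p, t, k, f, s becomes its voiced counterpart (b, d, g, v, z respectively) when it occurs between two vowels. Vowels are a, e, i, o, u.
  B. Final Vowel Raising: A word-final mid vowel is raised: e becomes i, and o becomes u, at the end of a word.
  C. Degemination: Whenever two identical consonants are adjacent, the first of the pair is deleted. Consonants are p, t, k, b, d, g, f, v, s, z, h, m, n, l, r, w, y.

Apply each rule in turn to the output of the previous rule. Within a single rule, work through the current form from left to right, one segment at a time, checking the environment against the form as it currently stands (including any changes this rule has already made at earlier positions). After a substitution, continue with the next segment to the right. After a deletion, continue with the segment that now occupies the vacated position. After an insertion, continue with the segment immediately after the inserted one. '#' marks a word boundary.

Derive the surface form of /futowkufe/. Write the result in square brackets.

A Voicing Between Vowels: [futowkufe] → [fudowkuve]
B Final Vowel Raising: [fudowkuve] → [fudowkuvi]
C Degemination: no change — [fudowkuvi]

[fudowkuvi]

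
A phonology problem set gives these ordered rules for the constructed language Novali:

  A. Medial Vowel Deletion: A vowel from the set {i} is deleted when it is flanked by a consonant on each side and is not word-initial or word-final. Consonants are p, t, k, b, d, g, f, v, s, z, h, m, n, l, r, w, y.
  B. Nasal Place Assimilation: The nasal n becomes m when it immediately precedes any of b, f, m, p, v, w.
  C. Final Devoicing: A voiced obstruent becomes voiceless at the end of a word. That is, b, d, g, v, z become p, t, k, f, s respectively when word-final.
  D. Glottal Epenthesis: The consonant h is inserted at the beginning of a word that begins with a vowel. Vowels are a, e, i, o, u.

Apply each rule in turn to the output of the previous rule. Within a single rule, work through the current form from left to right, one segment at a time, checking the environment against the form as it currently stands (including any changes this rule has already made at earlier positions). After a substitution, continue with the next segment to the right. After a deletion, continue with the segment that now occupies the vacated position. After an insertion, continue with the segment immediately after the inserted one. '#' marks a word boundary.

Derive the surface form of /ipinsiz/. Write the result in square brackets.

[hipnss]

A Medial Vowel Deletion: [ipinsiz] → [ipnsz]
B Nasal Place Assimilation: no change — [ipnsz]
C Final Devoicing: [ipnsz] → [ipnss]
D Glottal Epenthesis: [ipnss] → [hipnss]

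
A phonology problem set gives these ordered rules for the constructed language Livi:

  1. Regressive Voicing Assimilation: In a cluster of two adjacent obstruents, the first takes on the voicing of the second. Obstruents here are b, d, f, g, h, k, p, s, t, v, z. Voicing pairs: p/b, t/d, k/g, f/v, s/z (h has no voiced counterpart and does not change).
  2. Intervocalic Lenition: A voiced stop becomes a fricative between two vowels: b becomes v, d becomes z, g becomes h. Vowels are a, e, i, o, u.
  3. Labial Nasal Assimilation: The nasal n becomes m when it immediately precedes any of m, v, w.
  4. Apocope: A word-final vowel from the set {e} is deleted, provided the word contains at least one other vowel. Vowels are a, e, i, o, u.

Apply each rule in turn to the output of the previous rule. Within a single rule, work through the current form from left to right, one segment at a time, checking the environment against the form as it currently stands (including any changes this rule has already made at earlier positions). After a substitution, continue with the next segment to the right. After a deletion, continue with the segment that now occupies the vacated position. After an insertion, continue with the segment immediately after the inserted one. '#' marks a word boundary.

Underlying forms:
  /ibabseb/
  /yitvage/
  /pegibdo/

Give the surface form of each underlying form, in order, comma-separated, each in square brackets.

[ivapseb], [yidvah], [pehibdo]

/ibabseb/:
  1 Regressive Voicing Assimilation: [ibabseb] → [ibapseb]
  2 Intervocalic Lenition: [ibapseb] → [ivapseb]
  3 Labial Nasal Assimilation: no change — [ivapseb]
  4 Apocope: no change — [ivapseb]
/yitvage/:
  1 Regressive Voicing Assimilation: [yitvage] → [yidvage]
  2 Intervocalic Lenition: [yidvage] → [yidvahe]
  3 Labial Nasal Assimilation: no change — [yidvahe]
  4 Apocope: [yidvahe] → [yidvah]
/pegibdo/:
  1 Regressive Voicing Assimilation: no change — [pegibdo]
  2 Intervocalic Lenition: [pegibdo] → [pehibdo]
  3 Labial Nasal Assimilation: no change — [pehibdo]
  4 Apocope: no change — [pehibdo]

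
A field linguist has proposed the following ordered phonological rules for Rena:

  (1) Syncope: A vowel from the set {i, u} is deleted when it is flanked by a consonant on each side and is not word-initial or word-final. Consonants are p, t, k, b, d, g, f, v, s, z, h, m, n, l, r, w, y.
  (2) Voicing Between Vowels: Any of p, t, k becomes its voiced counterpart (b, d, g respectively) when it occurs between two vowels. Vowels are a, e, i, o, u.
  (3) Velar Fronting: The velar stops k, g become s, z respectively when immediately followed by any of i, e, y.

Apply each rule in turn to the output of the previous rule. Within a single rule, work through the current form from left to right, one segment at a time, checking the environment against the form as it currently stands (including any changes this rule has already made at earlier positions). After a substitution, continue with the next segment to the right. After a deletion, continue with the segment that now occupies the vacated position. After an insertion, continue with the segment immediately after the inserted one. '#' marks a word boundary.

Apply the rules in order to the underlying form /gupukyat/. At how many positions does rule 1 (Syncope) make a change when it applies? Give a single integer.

2

(1) Syncope: [gupukyat] → [gpkyat]
(2) Voicing Between Vowels: no change — [gpkyat]
(3) Velar Fronting: [gpkyat] → [gpsyat]
Rule 1 changed 2 position(s).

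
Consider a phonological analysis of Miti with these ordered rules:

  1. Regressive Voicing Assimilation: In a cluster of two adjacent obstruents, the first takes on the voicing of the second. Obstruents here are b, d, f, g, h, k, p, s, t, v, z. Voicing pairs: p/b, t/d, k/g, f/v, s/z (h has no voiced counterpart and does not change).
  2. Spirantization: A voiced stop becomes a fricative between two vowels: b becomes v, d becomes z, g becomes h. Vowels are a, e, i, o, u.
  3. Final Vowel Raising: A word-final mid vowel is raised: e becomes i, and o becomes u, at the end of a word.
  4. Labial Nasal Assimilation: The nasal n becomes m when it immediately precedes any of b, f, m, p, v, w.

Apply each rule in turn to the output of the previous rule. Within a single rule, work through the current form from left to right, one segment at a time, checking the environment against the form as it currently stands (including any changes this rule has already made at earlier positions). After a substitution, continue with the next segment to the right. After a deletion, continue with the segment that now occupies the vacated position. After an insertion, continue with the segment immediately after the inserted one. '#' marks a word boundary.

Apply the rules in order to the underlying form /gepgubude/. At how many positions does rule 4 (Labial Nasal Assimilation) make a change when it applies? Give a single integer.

0

1 Regressive Voicing Assimilation: [gepgubude] → [gebgubude]
2 Spirantization: [gebgubude] → [gebguvuze]
3 Final Vowel Raising: [gebguvuze] → [gebguvuzi]
4 Labial Nasal Assimilation: no change — [gebguvuzi]
Rule 4 changed 0 position(s).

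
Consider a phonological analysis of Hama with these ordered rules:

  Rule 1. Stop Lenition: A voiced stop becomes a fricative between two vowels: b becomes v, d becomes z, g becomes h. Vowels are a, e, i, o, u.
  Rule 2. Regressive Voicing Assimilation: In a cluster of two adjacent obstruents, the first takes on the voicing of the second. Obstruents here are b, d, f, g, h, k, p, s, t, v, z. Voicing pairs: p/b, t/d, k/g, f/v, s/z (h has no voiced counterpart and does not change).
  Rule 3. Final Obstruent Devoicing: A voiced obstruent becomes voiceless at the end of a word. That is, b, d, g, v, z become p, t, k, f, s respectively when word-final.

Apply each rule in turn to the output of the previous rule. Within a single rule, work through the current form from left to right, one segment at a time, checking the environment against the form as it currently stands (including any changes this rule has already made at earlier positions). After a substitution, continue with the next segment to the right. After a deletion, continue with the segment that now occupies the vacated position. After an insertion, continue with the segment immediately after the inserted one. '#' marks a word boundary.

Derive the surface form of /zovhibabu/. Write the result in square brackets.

Rule 1 Stop Lenition: [zovhibabu] → [zovhivavu]
Rule 2 Regressive Voicing Assimilation: [zovhivavu] → [zofhivavu]
Rule 3 Final Obstruent Devoicing: no change — [zofhivavu]

[zofhivavu]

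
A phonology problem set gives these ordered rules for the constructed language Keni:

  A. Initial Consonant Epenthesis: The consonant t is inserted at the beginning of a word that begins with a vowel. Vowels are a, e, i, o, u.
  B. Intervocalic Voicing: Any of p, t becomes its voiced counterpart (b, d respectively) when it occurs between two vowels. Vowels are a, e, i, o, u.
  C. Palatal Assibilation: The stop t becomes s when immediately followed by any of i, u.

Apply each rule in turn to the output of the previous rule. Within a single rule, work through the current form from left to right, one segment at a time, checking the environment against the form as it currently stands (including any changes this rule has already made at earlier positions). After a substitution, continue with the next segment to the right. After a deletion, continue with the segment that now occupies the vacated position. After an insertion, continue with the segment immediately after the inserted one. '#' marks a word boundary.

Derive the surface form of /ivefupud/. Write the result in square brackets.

[sivefubud]

A Initial Consonant Epenthesis: [ivefupud] → [tivefupud]
B Intervocalic Voicing: [tivefupud] → [tivefubud]
C Palatal Assibilation: [tivefubud] → [sivefubud]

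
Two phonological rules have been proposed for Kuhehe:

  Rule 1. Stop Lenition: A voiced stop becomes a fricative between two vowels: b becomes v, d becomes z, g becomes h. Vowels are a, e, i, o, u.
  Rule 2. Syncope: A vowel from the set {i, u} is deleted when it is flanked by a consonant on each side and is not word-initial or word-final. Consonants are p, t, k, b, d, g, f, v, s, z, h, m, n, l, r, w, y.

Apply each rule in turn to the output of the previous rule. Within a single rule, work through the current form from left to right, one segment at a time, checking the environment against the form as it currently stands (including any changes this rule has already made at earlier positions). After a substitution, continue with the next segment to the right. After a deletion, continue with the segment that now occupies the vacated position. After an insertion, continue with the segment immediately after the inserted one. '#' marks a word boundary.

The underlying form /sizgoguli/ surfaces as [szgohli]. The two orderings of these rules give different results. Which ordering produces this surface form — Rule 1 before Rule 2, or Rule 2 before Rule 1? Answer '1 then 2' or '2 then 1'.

1 then 2

Order 1 then 2:
  1 Stop Lenition: [sizgoguli] → [sizgohuli]
  2 Syncope: [sizgohuli] → [szgohli]
  result: [szgohli]
Order 2 then 1:
  2 Syncope: [sizgoguli] → [szgogli]
  1 Stop Lenition: no change — [szgogli]
  result: [szgogli]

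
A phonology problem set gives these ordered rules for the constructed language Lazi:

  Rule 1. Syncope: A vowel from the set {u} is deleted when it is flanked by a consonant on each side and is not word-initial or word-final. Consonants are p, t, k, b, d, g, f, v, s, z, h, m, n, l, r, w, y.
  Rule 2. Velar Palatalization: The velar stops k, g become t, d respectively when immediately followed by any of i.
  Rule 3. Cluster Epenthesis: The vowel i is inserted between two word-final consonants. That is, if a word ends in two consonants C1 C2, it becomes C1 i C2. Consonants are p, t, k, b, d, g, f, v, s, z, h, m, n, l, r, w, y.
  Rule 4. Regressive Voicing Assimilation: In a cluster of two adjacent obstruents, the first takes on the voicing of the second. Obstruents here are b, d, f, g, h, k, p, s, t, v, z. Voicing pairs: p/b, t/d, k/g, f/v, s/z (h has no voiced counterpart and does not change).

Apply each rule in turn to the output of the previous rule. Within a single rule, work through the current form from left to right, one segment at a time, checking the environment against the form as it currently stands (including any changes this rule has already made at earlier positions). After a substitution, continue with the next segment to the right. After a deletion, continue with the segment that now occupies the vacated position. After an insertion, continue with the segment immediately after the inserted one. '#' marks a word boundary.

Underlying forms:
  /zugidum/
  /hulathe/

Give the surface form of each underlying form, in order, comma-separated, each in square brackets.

/zugidum/:
  Rule 1 Syncope: [zugidum] → [zgidm]
  Rule 2 Velar Palatalization: [zgidm] → [zdidm]
  Rule 3 Cluster Epenthesis: [zdidm] → [zdidim]
  Rule 4 Regressive Voicing Assimilation: no change — [zdidim]
/hulathe/:
  Rule 1 Syncope: [hulathe] → [hlathe]
  Rule 2 Velar Palatalization: no change — [hlathe]
  Rule 3 Cluster Epenthesis: no change — [hlathe]
  Rule 4 Regressive Voicing Assimilation: no change — [hlathe]

[zdidim], [hlathe]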